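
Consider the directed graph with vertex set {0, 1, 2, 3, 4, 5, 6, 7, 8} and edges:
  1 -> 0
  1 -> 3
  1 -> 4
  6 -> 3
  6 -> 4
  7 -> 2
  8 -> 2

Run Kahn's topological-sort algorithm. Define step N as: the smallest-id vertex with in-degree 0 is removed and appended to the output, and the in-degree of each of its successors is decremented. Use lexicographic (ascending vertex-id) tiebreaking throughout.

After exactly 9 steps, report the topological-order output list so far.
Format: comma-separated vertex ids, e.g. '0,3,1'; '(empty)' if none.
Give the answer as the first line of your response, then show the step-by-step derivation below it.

1,0,5,6,3,4,7,8,2

step 1: output 1; order=[1]; indeg=(0,0,2,1,1,0,0,0,0)
step 2: output 0; order=[1,0]; indeg=(0,0,2,1,1,0,0,0,0)
step 3: output 5; order=[1,0,5]; indeg=(0,0,2,1,1,0,0,0,0)
step 4: output 6; order=[1,0,5,6]; indeg=(0,0,2,0,0,0,0,0,0)
step 5: output 3; order=[1,0,5,6,3]; indeg=(0,0,2,0,0,0,0,0,0)
step 6: output 4; order=[1,0,5,6,3,4]; indeg=(0,0,2,0,0,0,0,0,0)
step 7: output 7; order=[1,0,5,6,3,4,7]; indeg=(0,0,1,0,0,0,0,0,0)
step 8: output 8; order=[1,0,5,6,3,4,7,8]; indeg=(0,0,0,0,0,0,0,0,0)
step 9: output 2; order=[1,0,5,6,3,4,7,8,2]; indeg=(0,0,0,0,0,0,0,0,0)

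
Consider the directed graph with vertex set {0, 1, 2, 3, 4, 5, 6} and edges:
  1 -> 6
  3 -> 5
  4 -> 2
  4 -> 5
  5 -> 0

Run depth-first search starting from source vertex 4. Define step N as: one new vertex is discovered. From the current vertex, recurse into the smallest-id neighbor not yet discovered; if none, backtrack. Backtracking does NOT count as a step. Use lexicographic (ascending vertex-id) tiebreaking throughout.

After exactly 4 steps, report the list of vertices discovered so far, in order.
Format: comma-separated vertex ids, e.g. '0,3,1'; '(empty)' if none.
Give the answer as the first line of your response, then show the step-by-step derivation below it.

4,2,5,0

step 1: discover 4; path=4; order=4
step 2: discover 2; path=4>2; order=4,2
step 3: discover 5; path=4>5; order=4,2,5
step 4: discover 0; path=4>5>0; order=4,2,5,0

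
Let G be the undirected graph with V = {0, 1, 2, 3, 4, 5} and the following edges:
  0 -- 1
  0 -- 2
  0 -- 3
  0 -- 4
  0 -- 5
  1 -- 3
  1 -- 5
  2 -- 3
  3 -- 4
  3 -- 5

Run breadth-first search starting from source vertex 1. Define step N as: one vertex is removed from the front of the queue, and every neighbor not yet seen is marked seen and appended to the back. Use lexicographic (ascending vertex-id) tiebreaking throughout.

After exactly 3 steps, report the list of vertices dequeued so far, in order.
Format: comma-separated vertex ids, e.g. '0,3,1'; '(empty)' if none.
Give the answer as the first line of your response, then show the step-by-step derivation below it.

1,0,3

step 1: dequeue 1; queue=[0,3,5]; order=1
step 2: dequeue 0; queue=[3,5,2,4]; order=1,0
step 3: dequeue 3; queue=[5,2,4]; order=1,0,3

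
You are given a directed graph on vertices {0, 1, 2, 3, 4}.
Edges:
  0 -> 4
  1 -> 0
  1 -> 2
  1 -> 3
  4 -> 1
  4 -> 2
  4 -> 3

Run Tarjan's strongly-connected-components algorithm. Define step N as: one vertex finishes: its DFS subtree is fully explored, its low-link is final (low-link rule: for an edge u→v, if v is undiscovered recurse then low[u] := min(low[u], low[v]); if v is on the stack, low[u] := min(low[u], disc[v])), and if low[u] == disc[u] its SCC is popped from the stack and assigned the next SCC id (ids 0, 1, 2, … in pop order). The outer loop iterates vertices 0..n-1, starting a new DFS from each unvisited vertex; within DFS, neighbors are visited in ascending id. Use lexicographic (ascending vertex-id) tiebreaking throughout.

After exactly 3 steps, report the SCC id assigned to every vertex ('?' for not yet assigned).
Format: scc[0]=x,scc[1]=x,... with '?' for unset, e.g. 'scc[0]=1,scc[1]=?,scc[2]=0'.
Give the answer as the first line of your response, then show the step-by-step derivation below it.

scc[0]=?,scc[1]=?,scc[2]=0,scc[3]=1,scc[4]=?

step 1: low=(low[0]=0,low[1]=0,low[2]=3,low[3]=?,low[4]=1); scc=(scc[0]=?,scc[1]=?,scc[2]=0,scc[3]=?,scc[4]=?)
step 2: low=(low[0]=0,low[1]=0,low[2]=3,low[3]=4,low[4]=1); scc=(scc[0]=?,scc[1]=?,scc[2]=0,scc[3]=1,scc[4]=?)
step 3: low=(low[0]=0,low[1]=0,low[2]=3,low[3]=4,low[4]=1); scc=(scc[0]=?,scc[1]=?,scc[2]=0,scc[3]=1,scc[4]=?)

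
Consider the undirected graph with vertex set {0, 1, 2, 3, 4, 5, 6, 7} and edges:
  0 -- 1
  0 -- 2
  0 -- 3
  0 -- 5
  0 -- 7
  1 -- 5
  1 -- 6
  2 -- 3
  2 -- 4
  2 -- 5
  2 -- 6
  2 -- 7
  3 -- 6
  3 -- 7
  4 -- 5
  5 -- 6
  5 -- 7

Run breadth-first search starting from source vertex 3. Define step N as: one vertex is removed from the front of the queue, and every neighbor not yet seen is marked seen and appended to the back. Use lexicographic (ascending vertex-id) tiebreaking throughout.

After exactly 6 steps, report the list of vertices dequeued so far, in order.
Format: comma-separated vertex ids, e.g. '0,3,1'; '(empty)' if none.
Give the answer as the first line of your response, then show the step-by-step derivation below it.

3,0,2,6,7,1

step 1: dequeue 3; queue=[0,2,6,7]; order=3
step 2: dequeue 0; queue=[2,6,7,1,5]; order=3,0
step 3: dequeue 2; queue=[6,7,1,5,4]; order=3,0,2
step 4: dequeue 6; queue=[7,1,5,4]; order=3,0,2,6
step 5: dequeue 7; queue=[1,5,4]; order=3,0,2,6,7
step 6: dequeue 1; queue=[5,4]; order=3,0,2,6,7,1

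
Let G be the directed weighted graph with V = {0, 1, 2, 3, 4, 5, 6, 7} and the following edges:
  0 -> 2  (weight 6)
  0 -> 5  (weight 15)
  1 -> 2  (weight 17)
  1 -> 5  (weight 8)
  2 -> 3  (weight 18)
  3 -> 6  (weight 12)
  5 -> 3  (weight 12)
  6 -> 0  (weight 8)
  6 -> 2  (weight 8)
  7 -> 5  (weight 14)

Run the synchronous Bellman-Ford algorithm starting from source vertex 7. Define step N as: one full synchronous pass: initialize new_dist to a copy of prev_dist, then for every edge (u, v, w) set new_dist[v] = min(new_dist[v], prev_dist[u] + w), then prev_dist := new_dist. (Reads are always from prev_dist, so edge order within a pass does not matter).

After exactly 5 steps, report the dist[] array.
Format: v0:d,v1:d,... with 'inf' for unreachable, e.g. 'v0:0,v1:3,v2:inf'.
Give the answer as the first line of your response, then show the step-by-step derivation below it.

v0:46,v1:inf,v2:46,v3:26,v4:inf,v5:14,v6:38,v7:0

step 1: dist = v0:inf,v1:inf,v2:inf,v3:inf,v4:inf,v5:14,v6:inf,v7:0
step 2: dist = v0:inf,v1:inf,v2:inf,v3:26,v4:inf,v5:14,v6:inf,v7:0
step 3: dist = v0:inf,v1:inf,v2:inf,v3:26,v4:inf,v5:14,v6:38,v7:0
step 4: dist = v0:46,v1:inf,v2:46,v3:26,v4:inf,v5:14,v6:38,v7:0
step 5: dist = v0:46,v1:inf,v2:46,v3:26,v4:inf,v5:14,v6:38,v7:0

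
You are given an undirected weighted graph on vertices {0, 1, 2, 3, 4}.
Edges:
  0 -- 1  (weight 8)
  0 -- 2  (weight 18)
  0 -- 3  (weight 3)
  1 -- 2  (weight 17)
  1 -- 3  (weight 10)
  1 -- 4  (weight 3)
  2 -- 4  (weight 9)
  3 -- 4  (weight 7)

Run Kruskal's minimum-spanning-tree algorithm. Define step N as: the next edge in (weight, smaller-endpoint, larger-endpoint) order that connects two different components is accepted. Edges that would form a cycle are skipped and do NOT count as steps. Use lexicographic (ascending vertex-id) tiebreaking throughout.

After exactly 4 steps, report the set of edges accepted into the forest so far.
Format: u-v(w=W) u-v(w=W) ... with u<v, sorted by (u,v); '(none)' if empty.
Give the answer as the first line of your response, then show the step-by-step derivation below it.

0-3(w=3) 1-4(w=3) 2-4(w=9) 3-4(w=7)

step 1: add edge 0-3 (w=3); MST = {0-3(w=3)}
step 2: add edge 1-4 (w=3); MST = {0-3(w=3) 1-4(w=3)}
step 3: add edge 3-4 (w=7); MST = {0-3(w=3) 1-4(w=3) 3-4(w=7)}
step 4: add edge 2-4 (w=9); MST = {0-3(w=3) 1-4(w=3) 2-4(w=9) 3-4(w=7)}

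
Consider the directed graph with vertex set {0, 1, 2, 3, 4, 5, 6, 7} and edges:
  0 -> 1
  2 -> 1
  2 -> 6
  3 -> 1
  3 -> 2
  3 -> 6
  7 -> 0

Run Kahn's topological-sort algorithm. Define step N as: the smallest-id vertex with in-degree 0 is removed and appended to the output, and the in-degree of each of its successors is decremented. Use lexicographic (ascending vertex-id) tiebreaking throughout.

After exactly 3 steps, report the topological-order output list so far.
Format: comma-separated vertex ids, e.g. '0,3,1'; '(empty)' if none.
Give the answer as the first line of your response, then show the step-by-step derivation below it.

3,2,4

step 1: output 3; order=[3]; indeg=(1,2,0,0,0,0,1,0)
step 2: output 2; order=[3,2]; indeg=(1,1,0,0,0,0,0,0)
step 3: output 4; order=[3,2,4]; indeg=(1,1,0,0,0,0,0,0)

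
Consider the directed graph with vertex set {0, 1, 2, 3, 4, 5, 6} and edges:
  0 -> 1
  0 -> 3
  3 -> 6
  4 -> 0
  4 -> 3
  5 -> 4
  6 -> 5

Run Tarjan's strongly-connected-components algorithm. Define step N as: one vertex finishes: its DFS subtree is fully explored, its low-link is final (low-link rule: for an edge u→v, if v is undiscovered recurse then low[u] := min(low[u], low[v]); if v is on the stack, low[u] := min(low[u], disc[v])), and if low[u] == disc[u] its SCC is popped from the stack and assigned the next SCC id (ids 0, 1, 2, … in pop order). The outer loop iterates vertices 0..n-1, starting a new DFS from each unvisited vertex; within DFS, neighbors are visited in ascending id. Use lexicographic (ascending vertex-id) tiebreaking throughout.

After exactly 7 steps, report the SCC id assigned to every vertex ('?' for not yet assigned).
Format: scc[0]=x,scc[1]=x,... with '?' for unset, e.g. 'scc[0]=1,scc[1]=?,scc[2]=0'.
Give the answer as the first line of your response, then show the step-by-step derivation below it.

scc[0]=1,scc[1]=0,scc[2]=2,scc[3]=1,scc[4]=1,scc[5]=1,scc[6]=1

step 1: low=(low[0]=0,low[1]=1,low[2]=?,low[3]=?,low[4]=?,low[5]=?,low[6]=?); scc=(scc[0]=?,scc[1]=0,scc[2]=?,scc[3]=?,scc[4]=?,scc[5]=?,scc[6]=?)
step 2: low=(low[0]=0,low[1]=1,low[2]=?,low[3]=2,low[4]=0,low[5]=4,low[6]=3); scc=(scc[0]=?,scc[1]=0,scc[2]=?,scc[3]=?,scc[4]=?,scc[5]=?,scc[6]=?)
step 3: low=(low[0]=0,low[1]=1,low[2]=?,low[3]=2,low[4]=0,low[5]=0,low[6]=3); scc=(scc[0]=?,scc[1]=0,scc[2]=?,scc[3]=?,scc[4]=?,scc[5]=?,scc[6]=?)
step 4: low=(low[0]=0,low[1]=1,low[2]=?,low[3]=2,low[4]=0,low[5]=0,low[6]=0); scc=(scc[0]=?,scc[1]=0,scc[2]=?,scc[3]=?,scc[4]=?,scc[5]=?,scc[6]=?)
step 5: low=(low[0]=0,low[1]=1,low[2]=?,low[3]=0,low[4]=0,low[5]=0,low[6]=0); scc=(scc[0]=?,scc[1]=0,scc[2]=?,scc[3]=?,scc[4]=?,scc[5]=?,scc[6]=?)
step 6: low=(low[0]=0,low[1]=1,low[2]=?,low[3]=0,low[4]=0,low[5]=0,low[6]=0); scc=(scc[0]=1,scc[1]=0,scc[2]=?,scc[3]=1,scc[4]=1,scc[5]=1,scc[6]=1)
step 7: low=(low[0]=0,low[1]=1,low[2]=6,low[3]=0,low[4]=0,low[5]=0,low[6]=0); scc=(scc[0]=1,scc[1]=0,scc[2]=2,scc[3]=1,scc[4]=1,scc[5]=1,scc[6]=1)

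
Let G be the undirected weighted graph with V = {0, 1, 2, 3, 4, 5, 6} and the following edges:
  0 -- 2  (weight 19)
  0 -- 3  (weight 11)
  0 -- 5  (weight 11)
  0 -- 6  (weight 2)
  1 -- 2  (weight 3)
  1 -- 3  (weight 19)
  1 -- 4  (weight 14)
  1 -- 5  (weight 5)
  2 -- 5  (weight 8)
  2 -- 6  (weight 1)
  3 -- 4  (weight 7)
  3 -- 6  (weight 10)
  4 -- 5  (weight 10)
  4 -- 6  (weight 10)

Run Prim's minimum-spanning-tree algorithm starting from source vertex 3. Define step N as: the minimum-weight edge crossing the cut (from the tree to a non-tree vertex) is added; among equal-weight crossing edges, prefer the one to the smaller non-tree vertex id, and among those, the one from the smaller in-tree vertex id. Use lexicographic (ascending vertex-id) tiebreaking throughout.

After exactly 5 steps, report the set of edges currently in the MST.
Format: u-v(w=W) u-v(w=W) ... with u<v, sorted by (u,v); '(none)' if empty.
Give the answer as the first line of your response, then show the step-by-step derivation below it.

1-2(w=3) 1-5(w=5) 2-6(w=1) 3-4(w=7) 4-5(w=10)

step 1: add edge 3-4 (w=7); MST = {3-4(w=7)}
step 2: add edge 4-5 (w=10); MST = {3-4(w=7) 4-5(w=10)}
step 3: add edge 1-5 (w=5); MST = {1-5(w=5) 3-4(w=7) 4-5(w=10)}
step 4: add edge 1-2 (w=3); MST = {1-2(w=3) 1-5(w=5) 3-4(w=7) 4-5(w=10)}
step 5: add edge 2-6 (w=1); MST = {1-2(w=3) 1-5(w=5) 2-6(w=1) 3-4(w=7) 4-5(w=10)}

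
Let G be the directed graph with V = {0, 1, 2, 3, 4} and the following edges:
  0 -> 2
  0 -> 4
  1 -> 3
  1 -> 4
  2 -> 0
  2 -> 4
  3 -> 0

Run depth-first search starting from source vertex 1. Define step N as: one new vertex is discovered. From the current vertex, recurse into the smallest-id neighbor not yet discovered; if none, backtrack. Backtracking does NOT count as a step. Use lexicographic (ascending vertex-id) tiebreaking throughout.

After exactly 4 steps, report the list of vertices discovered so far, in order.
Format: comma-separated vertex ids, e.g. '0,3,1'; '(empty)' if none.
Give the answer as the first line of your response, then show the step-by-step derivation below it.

1,3,0,2

step 1: discover 1; path=1; order=1
step 2: discover 3; path=1>3; order=1,3
step 3: discover 0; path=1>3>0; order=1,3,0
step 4: discover 2; path=1>3>0>2; order=1,3,0,2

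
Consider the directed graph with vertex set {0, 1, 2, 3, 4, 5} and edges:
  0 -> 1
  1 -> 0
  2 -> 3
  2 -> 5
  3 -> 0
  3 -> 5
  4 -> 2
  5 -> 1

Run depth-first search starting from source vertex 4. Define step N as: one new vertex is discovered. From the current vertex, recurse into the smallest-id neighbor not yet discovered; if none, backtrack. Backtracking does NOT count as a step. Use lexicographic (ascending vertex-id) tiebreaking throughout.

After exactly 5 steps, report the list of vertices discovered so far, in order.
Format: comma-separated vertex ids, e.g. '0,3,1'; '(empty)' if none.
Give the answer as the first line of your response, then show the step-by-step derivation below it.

4,2,3,0,1

step 1: discover 4; path=4; order=4
step 2: discover 2; path=4>2; order=4,2
step 3: discover 3; path=4>2>3; order=4,2,3
step 4: discover 0; path=4>2>3>0; order=4,2,3,0
step 5: discover 1; path=4>2>3>0>1; order=4,2,3,0,1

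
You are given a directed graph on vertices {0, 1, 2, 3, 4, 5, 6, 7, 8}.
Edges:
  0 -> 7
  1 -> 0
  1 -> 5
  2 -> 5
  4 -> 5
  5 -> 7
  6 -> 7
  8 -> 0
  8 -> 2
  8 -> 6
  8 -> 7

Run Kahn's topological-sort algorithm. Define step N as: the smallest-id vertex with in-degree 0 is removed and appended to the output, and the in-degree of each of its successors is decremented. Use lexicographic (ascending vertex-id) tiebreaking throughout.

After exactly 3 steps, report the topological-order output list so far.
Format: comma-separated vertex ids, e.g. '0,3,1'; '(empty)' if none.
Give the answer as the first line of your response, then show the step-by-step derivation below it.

1,3,4

step 1: output 1; order=[1]; indeg=(1,0,1,0,0,2,1,4,0)
step 2: output 3; order=[1,3]; indeg=(1,0,1,0,0,2,1,4,0)
step 3: output 4; order=[1,3,4]; indeg=(1,0,1,0,0,1,1,4,0)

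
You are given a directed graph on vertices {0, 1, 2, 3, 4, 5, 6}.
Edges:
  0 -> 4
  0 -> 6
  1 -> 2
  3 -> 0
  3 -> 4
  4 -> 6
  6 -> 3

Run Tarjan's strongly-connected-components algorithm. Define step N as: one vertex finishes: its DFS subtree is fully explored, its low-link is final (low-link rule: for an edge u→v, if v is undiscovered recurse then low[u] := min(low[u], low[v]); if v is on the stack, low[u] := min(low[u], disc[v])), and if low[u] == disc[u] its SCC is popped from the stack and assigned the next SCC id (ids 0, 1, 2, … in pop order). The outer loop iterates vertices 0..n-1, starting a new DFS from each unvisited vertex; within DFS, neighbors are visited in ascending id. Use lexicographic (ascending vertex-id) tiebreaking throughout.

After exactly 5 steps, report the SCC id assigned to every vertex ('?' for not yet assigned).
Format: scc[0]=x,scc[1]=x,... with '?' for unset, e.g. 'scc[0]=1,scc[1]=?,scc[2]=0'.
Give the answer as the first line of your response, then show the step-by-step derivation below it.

scc[0]=0,scc[1]=?,scc[2]=1,scc[3]=0,scc[4]=0,scc[5]=?,scc[6]=0

step 1: low=(low[0]=0,low[1]=?,low[2]=?,low[3]=0,low[4]=1,low[5]=?,low[6]=2); scc=(scc[0]=?,scc[1]=?,scc[2]=?,scc[3]=?,scc[4]=?,scc[5]=?,scc[6]=?)
step 2: low=(low[0]=0,low[1]=?,low[2]=?,low[3]=0,low[4]=1,low[5]=?,low[6]=0); scc=(scc[0]=?,scc[1]=?,scc[2]=?,scc[3]=?,scc[4]=?,scc[5]=?,scc[6]=?)
step 3: low=(low[0]=0,low[1]=?,low[2]=?,low[3]=0,low[4]=0,low[5]=?,low[6]=0); scc=(scc[0]=?,scc[1]=?,scc[2]=?,scc[3]=?,scc[4]=?,scc[5]=?,scc[6]=?)
step 4: low=(low[0]=0,low[1]=?,low[2]=?,low[3]=0,low[4]=0,low[5]=?,low[6]=0); scc=(scc[0]=0,scc[1]=?,scc[2]=?,scc[3]=0,scc[4]=0,scc[5]=?,scc[6]=0)
step 5: low=(low[0]=0,low[1]=4,low[2]=5,low[3]=0,low[4]=0,low[5]=?,low[6]=0); scc=(scc[0]=0,scc[1]=?,scc[2]=1,scc[3]=0,scc[4]=0,scc[5]=?,scc[6]=0)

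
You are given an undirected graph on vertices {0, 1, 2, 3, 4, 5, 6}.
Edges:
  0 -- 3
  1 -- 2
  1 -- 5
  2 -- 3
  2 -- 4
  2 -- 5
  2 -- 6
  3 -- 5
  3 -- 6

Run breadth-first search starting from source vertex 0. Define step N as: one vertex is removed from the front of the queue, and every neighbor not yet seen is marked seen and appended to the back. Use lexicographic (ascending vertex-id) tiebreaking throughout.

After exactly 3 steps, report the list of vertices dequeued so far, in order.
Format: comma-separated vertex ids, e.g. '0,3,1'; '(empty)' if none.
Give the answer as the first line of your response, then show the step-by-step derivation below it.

0,3,2

step 1: dequeue 0; queue=[3]; order=0
step 2: dequeue 3; queue=[2,5,6]; order=0,3
step 3: dequeue 2; queue=[5,6,1,4]; order=0,3,2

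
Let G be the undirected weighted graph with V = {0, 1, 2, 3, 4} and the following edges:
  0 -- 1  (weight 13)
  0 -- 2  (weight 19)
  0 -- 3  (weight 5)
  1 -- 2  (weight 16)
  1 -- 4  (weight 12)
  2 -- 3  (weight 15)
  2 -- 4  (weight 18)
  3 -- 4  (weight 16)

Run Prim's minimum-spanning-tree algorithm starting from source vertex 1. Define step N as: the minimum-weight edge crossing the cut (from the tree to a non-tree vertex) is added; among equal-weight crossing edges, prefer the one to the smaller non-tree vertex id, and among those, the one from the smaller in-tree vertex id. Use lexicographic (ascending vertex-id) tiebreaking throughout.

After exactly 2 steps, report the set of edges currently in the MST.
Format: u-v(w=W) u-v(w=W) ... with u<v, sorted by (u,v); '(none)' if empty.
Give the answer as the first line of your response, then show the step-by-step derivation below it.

0-1(w=13) 1-4(w=12)

step 1: add edge 1-4 (w=12); MST = {1-4(w=12)}
step 2: add edge 0-1 (w=13); MST = {0-1(w=13) 1-4(w=12)}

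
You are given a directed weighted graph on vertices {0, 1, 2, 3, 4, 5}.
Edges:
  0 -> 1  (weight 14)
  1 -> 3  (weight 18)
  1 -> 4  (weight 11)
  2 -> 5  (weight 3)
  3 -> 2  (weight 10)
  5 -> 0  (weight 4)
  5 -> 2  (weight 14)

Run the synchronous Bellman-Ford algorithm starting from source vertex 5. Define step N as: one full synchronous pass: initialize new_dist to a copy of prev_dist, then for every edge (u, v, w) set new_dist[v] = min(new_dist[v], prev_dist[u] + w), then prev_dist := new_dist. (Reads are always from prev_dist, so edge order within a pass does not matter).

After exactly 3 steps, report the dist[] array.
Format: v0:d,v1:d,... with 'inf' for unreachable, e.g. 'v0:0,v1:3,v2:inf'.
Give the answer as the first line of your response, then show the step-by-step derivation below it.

v0:4,v1:18,v2:14,v3:36,v4:29,v5:0

step 1: dist = v0:4,v1:inf,v2:14,v3:inf,v4:inf,v5:0
step 2: dist = v0:4,v1:18,v2:14,v3:inf,v4:inf,v5:0
step 3: dist = v0:4,v1:18,v2:14,v3:36,v4:29,v5:0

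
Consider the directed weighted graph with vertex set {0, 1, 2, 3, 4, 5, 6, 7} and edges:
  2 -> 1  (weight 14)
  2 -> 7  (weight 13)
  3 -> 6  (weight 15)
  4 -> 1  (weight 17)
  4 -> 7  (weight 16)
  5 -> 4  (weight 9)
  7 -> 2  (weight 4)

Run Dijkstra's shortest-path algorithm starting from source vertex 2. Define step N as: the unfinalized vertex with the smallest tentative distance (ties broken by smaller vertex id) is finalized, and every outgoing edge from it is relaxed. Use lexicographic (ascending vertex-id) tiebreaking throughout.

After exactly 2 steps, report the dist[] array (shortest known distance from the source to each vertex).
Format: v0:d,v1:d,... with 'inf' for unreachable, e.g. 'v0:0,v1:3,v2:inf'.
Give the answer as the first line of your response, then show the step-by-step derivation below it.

v0:inf,v1:14,v2:0,v3:inf,v4:inf,v5:inf,v6:inf,v7:13

step 1: dist = v0:inf,v1:14,v2:0,v3:inf,v4:inf,v5:inf,v6:inf,v7:13
step 2: dist = v0:inf,v1:14,v2:0,v3:inf,v4:inf,v5:inf,v6:inf,v7:13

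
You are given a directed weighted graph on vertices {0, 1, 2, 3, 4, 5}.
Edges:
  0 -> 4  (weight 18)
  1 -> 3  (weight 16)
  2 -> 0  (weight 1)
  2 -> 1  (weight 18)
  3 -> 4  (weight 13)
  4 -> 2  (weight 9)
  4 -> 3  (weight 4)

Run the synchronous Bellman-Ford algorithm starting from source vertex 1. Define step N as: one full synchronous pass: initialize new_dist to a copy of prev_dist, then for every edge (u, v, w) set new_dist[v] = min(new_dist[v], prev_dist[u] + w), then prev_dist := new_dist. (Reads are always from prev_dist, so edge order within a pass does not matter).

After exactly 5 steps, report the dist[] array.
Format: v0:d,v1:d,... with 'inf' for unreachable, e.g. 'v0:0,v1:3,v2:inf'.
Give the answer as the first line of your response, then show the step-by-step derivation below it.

v0:39,v1:0,v2:38,v3:16,v4:29,v5:inf

step 1: dist = v0:inf,v1:0,v2:inf,v3:16,v4:inf,v5:inf
step 2: dist = v0:inf,v1:0,v2:inf,v3:16,v4:29,v5:inf
step 3: dist = v0:inf,v1:0,v2:38,v3:16,v4:29,v5:inf
step 4: dist = v0:39,v1:0,v2:38,v3:16,v4:29,v5:inf
step 5: dist = v0:39,v1:0,v2:38,v3:16,v4:29,v5:inf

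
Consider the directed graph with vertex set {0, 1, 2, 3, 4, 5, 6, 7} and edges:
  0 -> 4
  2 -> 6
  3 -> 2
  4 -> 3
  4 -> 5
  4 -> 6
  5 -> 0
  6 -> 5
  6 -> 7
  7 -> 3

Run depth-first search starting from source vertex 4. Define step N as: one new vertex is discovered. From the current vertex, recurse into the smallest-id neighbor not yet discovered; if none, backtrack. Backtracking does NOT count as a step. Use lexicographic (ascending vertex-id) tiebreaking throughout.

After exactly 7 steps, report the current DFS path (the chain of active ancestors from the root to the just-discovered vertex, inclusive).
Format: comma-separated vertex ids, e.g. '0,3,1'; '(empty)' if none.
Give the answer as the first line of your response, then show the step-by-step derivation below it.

4,3,2,6,7

step 1: discover 4; path=4; order=4
step 2: discover 3; path=4>3; order=4,3
step 3: discover 2; path=4>3>2; order=4,3,2
step 4: discover 6; path=4>3>2>6; order=4,3,2,6
step 5: discover 5; path=4>3>2>6>5; order=4,3,2,6,5
step 6: discover 0; path=4>3>2>6>5>0; order=4,3,2,6,5,0
step 7: discover 7; path=4>3>2>6>7; order=4,3,2,6,5,0,7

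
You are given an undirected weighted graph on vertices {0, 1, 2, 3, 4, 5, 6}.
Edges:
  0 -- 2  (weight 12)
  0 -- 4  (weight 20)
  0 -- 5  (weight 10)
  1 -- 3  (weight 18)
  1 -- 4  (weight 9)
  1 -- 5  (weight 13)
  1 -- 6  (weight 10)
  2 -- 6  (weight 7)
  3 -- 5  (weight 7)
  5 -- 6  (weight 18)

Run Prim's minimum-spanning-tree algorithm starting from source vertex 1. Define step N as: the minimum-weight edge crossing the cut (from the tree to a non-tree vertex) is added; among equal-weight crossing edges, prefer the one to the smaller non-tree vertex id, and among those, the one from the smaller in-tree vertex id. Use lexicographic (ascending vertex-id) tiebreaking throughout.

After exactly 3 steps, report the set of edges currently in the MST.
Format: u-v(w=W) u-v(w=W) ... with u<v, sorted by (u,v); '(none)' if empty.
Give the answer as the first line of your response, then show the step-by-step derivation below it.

1-4(w=9) 1-6(w=10) 2-6(w=7)

step 1: add edge 1-4 (w=9); MST = {1-4(w=9)}
step 2: add edge 1-6 (w=10); MST = {1-4(w=9) 1-6(w=10)}
step 3: add edge 2-6 (w=7); MST = {1-4(w=9) 1-6(w=10) 2-6(w=7)}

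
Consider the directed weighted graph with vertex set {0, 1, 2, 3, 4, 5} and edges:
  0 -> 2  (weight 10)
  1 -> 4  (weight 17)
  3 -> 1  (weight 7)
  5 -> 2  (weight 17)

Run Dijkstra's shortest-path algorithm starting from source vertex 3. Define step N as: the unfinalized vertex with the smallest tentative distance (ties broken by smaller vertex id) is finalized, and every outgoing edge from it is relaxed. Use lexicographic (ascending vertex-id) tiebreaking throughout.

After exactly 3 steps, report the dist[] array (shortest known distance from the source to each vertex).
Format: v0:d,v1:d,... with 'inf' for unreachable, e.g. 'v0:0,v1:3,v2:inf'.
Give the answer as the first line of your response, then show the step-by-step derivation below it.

v0:inf,v1:7,v2:inf,v3:0,v4:24,v5:inf

step 1: dist = v0:inf,v1:7,v2:inf,v3:0,v4:inf,v5:inf
step 2: dist = v0:inf,v1:7,v2:inf,v3:0,v4:24,v5:inf
step 3: dist = v0:inf,v1:7,v2:inf,v3:0,v4:24,v5:inf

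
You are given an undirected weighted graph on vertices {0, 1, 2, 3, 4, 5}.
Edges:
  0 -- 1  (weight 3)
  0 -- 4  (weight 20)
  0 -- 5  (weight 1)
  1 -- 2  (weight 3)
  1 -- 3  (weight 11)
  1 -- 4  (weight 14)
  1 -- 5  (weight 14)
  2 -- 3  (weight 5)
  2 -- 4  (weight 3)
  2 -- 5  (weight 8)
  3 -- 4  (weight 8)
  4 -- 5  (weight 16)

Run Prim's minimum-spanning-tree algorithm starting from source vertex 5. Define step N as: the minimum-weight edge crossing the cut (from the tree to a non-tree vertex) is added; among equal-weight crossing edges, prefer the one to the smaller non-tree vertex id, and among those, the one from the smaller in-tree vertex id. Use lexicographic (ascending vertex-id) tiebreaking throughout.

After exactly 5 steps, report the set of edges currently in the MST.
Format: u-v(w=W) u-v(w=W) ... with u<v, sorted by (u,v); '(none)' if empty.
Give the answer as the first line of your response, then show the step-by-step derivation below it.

0-1(w=3) 0-5(w=1) 1-2(w=3) 2-3(w=5) 2-4(w=3)

step 1: add edge 0-5 (w=1); MST = {0-5(w=1)}
step 2: add edge 0-1 (w=3); MST = {0-1(w=3) 0-5(w=1)}
step 3: add edge 1-2 (w=3); MST = {0-1(w=3) 0-5(w=1) 1-2(w=3)}
step 4: add edge 2-4 (w=3); MST = {0-1(w=3) 0-5(w=1) 1-2(w=3) 2-4(w=3)}
step 5: add edge 2-3 (w=5); MST = {0-1(w=3) 0-5(w=1) 1-2(w=3) 2-3(w=5) 2-4(w=3)}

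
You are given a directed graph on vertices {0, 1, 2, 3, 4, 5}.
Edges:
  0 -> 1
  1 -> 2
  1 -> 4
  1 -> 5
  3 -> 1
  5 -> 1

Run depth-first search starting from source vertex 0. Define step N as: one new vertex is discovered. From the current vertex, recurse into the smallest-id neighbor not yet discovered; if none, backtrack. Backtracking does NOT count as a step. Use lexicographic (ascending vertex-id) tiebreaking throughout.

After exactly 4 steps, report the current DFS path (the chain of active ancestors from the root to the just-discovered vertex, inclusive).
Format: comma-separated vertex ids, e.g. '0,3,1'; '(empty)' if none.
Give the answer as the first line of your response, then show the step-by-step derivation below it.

0,1,4

step 1: discover 0; path=0; order=0
step 2: discover 1; path=0>1; order=0,1
step 3: discover 2; path=0>1>2; order=0,1,2
step 4: discover 4; path=0>1>4; order=0,1,2,4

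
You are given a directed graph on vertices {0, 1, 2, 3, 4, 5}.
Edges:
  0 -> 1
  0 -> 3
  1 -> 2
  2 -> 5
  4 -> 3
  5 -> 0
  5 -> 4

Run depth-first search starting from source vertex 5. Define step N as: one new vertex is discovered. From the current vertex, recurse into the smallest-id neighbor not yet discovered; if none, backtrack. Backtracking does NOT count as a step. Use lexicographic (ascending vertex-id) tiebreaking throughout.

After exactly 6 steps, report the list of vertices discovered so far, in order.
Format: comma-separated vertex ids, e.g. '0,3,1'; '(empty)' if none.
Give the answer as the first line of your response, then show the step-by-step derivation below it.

5,0,1,2,3,4

step 1: discover 5; path=5; order=5
step 2: discover 0; path=5>0; order=5,0
step 3: discover 1; path=5>0>1; order=5,0,1
step 4: discover 2; path=5>0>1>2; order=5,0,1,2
step 5: discover 3; path=5>0>3; order=5,0,1,2,3
step 6: discover 4; path=5>4; order=5,0,1,2,3,4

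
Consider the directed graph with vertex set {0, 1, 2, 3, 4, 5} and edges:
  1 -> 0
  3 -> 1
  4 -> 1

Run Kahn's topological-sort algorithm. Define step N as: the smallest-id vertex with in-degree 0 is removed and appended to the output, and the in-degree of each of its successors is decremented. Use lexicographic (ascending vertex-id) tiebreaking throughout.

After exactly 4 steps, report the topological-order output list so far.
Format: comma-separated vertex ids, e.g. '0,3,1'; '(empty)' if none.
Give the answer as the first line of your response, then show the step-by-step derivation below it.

2,3,4,1

step 1: output 2; order=[2]; indeg=(1,2,0,0,0,0)
step 2: output 3; order=[2,3]; indeg=(1,1,0,0,0,0)
step 3: output 4; order=[2,3,4]; indeg=(1,0,0,0,0,0)
step 4: output 1; order=[2,3,4,1]; indeg=(0,0,0,0,0,0)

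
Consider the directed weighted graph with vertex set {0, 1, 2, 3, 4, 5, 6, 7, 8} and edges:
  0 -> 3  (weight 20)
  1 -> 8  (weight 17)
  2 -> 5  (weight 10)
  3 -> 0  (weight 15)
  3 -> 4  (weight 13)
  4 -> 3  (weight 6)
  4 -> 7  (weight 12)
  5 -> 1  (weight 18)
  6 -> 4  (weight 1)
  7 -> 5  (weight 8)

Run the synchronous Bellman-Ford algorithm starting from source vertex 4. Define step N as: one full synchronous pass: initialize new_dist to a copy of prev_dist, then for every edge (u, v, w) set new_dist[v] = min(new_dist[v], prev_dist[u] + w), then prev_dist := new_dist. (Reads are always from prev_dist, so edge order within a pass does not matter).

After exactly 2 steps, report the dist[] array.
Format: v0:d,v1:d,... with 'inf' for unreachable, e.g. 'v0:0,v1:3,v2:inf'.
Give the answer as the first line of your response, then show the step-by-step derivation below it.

v0:21,v1:inf,v2:inf,v3:6,v4:0,v5:20,v6:inf,v7:12,v8:inf

step 1: dist = v0:inf,v1:inf,v2:inf,v3:6,v4:0,v5:inf,v6:inf,v7:12,v8:inf
step 2: dist = v0:21,v1:inf,v2:inf,v3:6,v4:0,v5:20,v6:inf,v7:12,v8:inf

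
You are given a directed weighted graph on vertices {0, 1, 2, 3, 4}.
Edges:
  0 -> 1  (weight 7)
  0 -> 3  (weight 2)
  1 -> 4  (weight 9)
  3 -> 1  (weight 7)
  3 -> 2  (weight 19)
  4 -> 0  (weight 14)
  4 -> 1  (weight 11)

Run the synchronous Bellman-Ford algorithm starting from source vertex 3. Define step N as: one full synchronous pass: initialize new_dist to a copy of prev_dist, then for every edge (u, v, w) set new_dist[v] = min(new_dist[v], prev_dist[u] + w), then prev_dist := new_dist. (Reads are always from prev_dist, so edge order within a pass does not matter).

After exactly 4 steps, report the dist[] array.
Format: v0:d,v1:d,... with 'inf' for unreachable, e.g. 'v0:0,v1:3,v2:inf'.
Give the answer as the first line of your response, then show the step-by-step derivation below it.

v0:30,v1:7,v2:19,v3:0,v4:16

step 1: dist = v0:inf,v1:7,v2:19,v3:0,v4:inf
step 2: dist = v0:inf,v1:7,v2:19,v3:0,v4:16
step 3: dist = v0:30,v1:7,v2:19,v3:0,v4:16
step 4: dist = v0:30,v1:7,v2:19,v3:0,v4:16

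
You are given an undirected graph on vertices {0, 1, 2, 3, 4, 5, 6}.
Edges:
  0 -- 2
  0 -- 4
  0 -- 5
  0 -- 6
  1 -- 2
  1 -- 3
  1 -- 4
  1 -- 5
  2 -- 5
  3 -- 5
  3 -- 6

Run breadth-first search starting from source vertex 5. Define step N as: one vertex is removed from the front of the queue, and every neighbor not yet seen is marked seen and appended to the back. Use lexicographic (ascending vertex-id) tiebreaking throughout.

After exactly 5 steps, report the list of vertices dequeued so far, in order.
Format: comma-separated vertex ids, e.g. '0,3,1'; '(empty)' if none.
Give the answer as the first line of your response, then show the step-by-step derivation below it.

5,0,1,2,3

step 1: dequeue 5; queue=[0,1,2,3]; order=5
step 2: dequeue 0; queue=[1,2,3,4,6]; order=5,0
step 3: dequeue 1; queue=[2,3,4,6]; order=5,0,1
step 4: dequeue 2; queue=[3,4,6]; order=5,0,1,2
step 5: dequeue 3; queue=[4,6]; order=5,0,1,2,3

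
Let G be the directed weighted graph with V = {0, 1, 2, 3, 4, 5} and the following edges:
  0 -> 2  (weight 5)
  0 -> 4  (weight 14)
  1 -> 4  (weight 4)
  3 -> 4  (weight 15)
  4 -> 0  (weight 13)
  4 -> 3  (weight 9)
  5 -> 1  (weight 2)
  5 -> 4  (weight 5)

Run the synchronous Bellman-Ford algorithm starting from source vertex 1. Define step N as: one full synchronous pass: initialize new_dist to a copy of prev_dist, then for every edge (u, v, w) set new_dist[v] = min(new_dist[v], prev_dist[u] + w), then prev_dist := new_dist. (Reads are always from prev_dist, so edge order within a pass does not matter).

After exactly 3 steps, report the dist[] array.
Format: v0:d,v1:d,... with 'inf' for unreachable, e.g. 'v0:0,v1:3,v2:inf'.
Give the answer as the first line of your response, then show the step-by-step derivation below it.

v0:17,v1:0,v2:22,v3:13,v4:4,v5:inf

step 1: dist = v0:inf,v1:0,v2:inf,v3:inf,v4:4,v5:inf
step 2: dist = v0:17,v1:0,v2:inf,v3:13,v4:4,v5:inf
step 3: dist = v0:17,v1:0,v2:22,v3:13,v4:4,v5:inf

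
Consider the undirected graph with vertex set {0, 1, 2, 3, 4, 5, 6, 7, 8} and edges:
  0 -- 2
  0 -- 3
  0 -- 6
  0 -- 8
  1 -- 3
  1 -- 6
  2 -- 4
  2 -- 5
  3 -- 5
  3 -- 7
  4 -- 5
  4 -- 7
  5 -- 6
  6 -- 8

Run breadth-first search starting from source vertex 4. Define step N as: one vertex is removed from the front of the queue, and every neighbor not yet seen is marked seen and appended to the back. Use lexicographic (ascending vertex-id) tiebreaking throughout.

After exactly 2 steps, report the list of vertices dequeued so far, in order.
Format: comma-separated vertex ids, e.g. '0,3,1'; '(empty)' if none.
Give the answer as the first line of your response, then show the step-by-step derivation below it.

4,2

step 1: dequeue 4; queue=[2,5,7]; order=4
step 2: dequeue 2; queue=[5,7,0]; order=4,2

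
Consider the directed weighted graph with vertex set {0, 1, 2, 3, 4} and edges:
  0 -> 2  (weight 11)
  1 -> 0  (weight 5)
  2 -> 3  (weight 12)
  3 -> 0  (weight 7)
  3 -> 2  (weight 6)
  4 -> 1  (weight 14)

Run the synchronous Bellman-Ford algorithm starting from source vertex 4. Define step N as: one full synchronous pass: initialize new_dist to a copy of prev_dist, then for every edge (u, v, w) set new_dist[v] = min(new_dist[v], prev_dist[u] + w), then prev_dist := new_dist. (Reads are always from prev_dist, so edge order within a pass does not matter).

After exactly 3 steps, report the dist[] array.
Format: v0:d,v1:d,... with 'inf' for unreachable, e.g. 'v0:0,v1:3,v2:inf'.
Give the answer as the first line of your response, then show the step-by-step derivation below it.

v0:19,v1:14,v2:30,v3:inf,v4:0

step 1: dist = v0:inf,v1:14,v2:inf,v3:inf,v4:0
step 2: dist = v0:19,v1:14,v2:inf,v3:inf,v4:0
step 3: dist = v0:19,v1:14,v2:30,v3:inf,v4:0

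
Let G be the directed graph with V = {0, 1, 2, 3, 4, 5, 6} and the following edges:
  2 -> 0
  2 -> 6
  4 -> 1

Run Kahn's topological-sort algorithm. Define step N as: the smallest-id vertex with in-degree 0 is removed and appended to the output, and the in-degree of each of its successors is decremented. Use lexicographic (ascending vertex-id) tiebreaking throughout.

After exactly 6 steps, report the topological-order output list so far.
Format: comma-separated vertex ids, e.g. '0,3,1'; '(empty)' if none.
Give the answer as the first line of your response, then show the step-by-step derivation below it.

2,0,3,4,1,5

step 1: output 2; order=[2]; indeg=(0,1,0,0,0,0,0)
step 2: output 0; order=[2,0]; indeg=(0,1,0,0,0,0,0)
step 3: output 3; order=[2,0,3]; indeg=(0,1,0,0,0,0,0)
step 4: output 4; order=[2,0,3,4]; indeg=(0,0,0,0,0,0,0)
step 5: output 1; order=[2,0,3,4,1]; indeg=(0,0,0,0,0,0,0)
step 6: output 5; order=[2,0,3,4,1,5]; indeg=(0,0,0,0,0,0,0)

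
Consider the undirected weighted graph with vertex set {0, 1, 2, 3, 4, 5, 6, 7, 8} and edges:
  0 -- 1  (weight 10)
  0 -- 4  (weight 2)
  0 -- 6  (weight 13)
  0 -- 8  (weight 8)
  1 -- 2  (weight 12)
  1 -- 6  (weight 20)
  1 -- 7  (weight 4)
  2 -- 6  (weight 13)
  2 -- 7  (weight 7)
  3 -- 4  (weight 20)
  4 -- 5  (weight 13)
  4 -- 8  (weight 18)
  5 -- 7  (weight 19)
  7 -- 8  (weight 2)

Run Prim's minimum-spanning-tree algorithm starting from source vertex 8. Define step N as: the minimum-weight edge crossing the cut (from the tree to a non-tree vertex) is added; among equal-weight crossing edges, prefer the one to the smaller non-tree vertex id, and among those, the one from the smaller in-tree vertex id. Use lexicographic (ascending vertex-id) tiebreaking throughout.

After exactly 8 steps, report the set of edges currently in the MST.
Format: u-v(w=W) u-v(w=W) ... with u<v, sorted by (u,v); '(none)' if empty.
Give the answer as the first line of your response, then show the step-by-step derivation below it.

0-4(w=2) 0-6(w=13) 0-8(w=8) 1-7(w=4) 2-7(w=7) 3-4(w=20) 4-5(w=13) 7-8(w=2)

step 1: add edge 7-8 (w=2); MST = {7-8(w=2)}
step 2: add edge 1-7 (w=4); MST = {1-7(w=4) 7-8(w=2)}
step 3: add edge 2-7 (w=7); MST = {1-7(w=4) 2-7(w=7) 7-8(w=2)}
step 4: add edge 0-8 (w=8); MST = {0-8(w=8) 1-7(w=4) 2-7(w=7) 7-8(w=2)}
step 5: add edge 0-4 (w=2); MST = {0-4(w=2) 0-8(w=8) 1-7(w=4) 2-7(w=7) 7-8(w=2)}
step 6: add edge 4-5 (w=13); MST = {0-4(w=2) 0-8(w=8) 1-7(w=4) 2-7(w=7) 4-5(w=13) 7-8(w=2)}
step 7: add edge 0-6 (w=13); MST = {0-4(w=2) 0-6(w=13) 0-8(w=8) 1-7(w=4) 2-7(w=7) 4-5(w=13) 7-8(w=2)}
step 8: add edge 3-4 (w=20); MST = {0-4(w=2) 0-6(w=13) 0-8(w=8) 1-7(w=4) 2-7(w=7) 3-4(w=20) 4-5(w=13) 7-8(w=2)}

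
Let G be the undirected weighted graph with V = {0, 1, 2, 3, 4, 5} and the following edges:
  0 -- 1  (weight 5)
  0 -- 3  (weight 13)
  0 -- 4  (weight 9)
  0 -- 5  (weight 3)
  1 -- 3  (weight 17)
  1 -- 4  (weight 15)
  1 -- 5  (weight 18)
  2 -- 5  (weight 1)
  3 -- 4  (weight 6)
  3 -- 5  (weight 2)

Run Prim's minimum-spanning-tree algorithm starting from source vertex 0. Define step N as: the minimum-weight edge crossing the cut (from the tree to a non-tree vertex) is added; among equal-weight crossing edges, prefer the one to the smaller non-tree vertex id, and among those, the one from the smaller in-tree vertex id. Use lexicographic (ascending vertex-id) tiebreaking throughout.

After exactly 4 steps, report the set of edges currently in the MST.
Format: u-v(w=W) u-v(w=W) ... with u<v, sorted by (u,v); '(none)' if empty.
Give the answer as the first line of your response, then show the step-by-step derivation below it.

0-1(w=5) 0-5(w=3) 2-5(w=1) 3-5(w=2)

step 1: add edge 0-5 (w=3); MST = {0-5(w=3)}
step 2: add edge 2-5 (w=1); MST = {0-5(w=3) 2-5(w=1)}
step 3: add edge 3-5 (w=2); MST = {0-5(w=3) 2-5(w=1) 3-5(w=2)}
step 4: add edge 0-1 (w=5); MST = {0-1(w=5) 0-5(w=3) 2-5(w=1) 3-5(w=2)}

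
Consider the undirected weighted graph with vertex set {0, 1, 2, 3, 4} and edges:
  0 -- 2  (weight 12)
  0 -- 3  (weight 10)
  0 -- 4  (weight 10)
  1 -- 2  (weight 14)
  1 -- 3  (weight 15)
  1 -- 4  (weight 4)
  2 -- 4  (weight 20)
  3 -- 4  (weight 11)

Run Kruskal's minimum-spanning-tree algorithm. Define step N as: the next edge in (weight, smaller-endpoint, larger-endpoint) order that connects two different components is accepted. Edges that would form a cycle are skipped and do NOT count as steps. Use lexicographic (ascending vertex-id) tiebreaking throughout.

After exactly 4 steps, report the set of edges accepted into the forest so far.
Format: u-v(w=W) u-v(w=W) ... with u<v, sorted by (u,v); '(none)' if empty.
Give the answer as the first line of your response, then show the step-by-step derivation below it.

0-2(w=12) 0-3(w=10) 0-4(w=10) 1-4(w=4)

step 1: add edge 1-4 (w=4); MST = {1-4(w=4)}
step 2: add edge 0-3 (w=10); MST = {0-3(w=10) 1-4(w=4)}
step 3: add edge 0-4 (w=10); MST = {0-3(w=10) 0-4(w=10) 1-4(w=4)}
step 4: add edge 0-2 (w=12); MST = {0-2(w=12) 0-3(w=10) 0-4(w=10) 1-4(w=4)}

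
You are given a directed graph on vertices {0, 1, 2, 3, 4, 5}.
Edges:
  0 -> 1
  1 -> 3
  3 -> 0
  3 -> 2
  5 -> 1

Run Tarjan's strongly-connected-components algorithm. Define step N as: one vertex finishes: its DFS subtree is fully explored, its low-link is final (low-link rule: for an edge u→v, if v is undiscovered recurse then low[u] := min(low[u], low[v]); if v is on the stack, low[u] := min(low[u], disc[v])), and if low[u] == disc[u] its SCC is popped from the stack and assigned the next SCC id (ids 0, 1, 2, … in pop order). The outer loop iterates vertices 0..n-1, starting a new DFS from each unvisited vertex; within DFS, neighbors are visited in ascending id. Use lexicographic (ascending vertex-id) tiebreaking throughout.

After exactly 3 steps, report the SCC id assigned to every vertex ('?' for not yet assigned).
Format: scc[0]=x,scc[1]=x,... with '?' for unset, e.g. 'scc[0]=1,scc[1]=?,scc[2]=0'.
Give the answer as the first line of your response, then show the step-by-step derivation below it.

scc[0]=?,scc[1]=?,scc[2]=0,scc[3]=?,scc[4]=?,scc[5]=?

step 1: low=(low[0]=0,low[1]=1,low[2]=3,low[3]=0,low[4]=?,low[5]=?); scc=(scc[0]=?,scc[1]=?,scc[2]=0,scc[3]=?,scc[4]=?,scc[5]=?)
step 2: low=(low[0]=0,low[1]=1,low[2]=3,low[3]=0,low[4]=?,low[5]=?); scc=(scc[0]=?,scc[1]=?,scc[2]=0,scc[3]=?,scc[4]=?,scc[5]=?)
step 3: low=(low[0]=0,low[1]=0,low[2]=3,low[3]=0,low[4]=?,low[5]=?); scc=(scc[0]=?,scc[1]=?,scc[2]=0,scc[3]=?,scc[4]=?,scc[5]=?)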